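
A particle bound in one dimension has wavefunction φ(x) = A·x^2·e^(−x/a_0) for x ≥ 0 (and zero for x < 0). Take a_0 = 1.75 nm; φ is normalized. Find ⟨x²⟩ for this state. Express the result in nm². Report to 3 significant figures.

⟨x²⟩ = ∫ x^2 |φ|² dx over the full domain.
Recall ∫₀^∞ x^m e^(−x/β) dx = m!·β^(m+1), evaluating both integrals, ⟨x²⟩ = 15·a_0^2/2.
Putting a_0 = 1.75 gives 22.97.

⟨x^2⟩ ≈ 23.0 nm^2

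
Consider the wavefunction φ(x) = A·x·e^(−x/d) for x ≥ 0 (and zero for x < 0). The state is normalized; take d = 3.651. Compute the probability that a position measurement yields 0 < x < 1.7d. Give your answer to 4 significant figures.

P ≈ 0.6603

P = ∫_{0}^{1.7d} |φ(x)|² dx.
With A² fixed by ∫|φ|² = 1, i.e. A² = (d^3/4)^(−1), substitute and integrate.
Let u = x/d; then A² and the length scale cancel, so P = ∫_{0}^{1.7} u^2·e^(-2·u) du ÷ ∫_{0}^{∞} u^2·e^(-2·u) du.
Using ∫ u^2·e^(-2·u) du = -(2·u^2 + 2·u + 1)·e^(-2·u)/4, the numerator is 1/4 - 509·e^(-17/5)/200 and the denominator is 1/4.
This works out to P = 0.66026.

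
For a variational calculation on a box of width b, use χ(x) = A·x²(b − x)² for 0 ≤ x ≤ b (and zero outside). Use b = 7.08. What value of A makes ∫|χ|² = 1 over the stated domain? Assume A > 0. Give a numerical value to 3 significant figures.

A ≈ 0.00375

We need A² ∫|f|² dx = 1, taking the integral from 0 to b.
Expanding the polynomial and integrating term by term, ∫|χ|² dx = A²·(b^9/630).
Substituting b = 7.08 gives A² = 0.00001409, so A = 0.003754.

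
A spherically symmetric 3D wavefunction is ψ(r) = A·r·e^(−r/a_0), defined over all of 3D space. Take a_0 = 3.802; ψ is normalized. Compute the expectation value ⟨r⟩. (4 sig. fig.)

⟨r⟩ ≈ 9.505

By definition ⟨r⟩ = ∫ r |ψ(r)|² 4πr² dr.
Since the A² factors cancel between numerator and denominator, ⟨r⟩ = 5·a_0/2.
With a_0 = 3.802, ⟨r⟩ = 9.5050.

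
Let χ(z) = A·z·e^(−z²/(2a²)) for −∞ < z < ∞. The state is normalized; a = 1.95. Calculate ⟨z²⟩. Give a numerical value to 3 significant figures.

The expectation value is the |χ|²-weighted average of z^2: ∫ z^2|χ|² dz.
Differentiating ∫e^(−αz²) dz = √(π/α) under α to get the higher moments, evaluating both integrals, ⟨z²⟩ = 3·a^2/2.
Putting a = 1.95 gives 5.704.

⟨z^2⟩ ≈ 5.70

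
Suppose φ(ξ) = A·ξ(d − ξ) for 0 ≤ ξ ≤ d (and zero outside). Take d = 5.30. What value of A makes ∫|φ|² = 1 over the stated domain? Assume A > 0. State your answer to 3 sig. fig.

Normalization requires ∫|φ|² dξ = 1, integrated from 0 to d.
∫|φ|² dξ = A²·(d^5/30).
Hence A² = 1/[d^5/30].
With d = 5.30: A² = 0.007174 and A = 0.08470.

A ≈ 0.0847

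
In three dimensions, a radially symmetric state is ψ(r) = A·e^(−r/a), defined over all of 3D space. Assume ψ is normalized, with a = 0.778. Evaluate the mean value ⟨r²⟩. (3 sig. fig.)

⟨r²⟩ = ∫ r^2 |ψ|² 4πr² dr over the full domain.
With ∫₀^∞ r^4 e^(−αr) dr = 4!/α^5, since the A² factors cancel between numerator and denominator, ⟨r²⟩ = 3·a^2.
With a = 0.778, ⟨r^2⟩ = 1.816.

⟨r^2⟩ ≈ 1.82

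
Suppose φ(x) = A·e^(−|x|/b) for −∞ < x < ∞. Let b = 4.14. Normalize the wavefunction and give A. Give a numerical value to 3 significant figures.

The normalization condition is ∫|φ|² dx = 1 from −∞ to ∞.
∫|φ|² dx = A²·(b).
Hence A² = 1/[b].
Plugging in b = 4.14 yields A = 0.4915.

A ≈ 0.491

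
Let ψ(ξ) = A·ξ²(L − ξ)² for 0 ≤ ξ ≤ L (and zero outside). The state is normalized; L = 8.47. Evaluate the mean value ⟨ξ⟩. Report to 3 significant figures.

⟨ξ⟩ ≈ 4.24

The expectation value is the |ψ|²-weighted average of ξ: ∫ ξ|ψ|² dξ.
Evaluating both integrals, ⟨ξ⟩ = L/2.
With L = 8.47, ⟨ξ⟩ = 4.235.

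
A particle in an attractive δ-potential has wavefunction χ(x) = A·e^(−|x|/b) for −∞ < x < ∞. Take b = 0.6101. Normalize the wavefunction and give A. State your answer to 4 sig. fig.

Require ∫ |χ|² dx = 1 over the whole domain.
Recall ∫₀^∞ x^m e^(−x/β) dx = m!·β^(m+1), the integral (without the A² prefactor) comes out to b.
So A² = (b)^(−1).
With b = 0.6101: A² = 1.6391 and A = 1.2803.

A ≈ 1.280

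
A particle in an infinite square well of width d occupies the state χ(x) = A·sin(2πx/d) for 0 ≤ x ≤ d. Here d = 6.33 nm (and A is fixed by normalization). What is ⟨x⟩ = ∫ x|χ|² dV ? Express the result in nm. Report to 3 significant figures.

⟨x⟩ ≈ 3.17 nm

⟨x⟩ = ∫ x |χ|² dx over the full domain.
Since the A² factors cancel between numerator and denominator, ⟨x⟩ = d/2.
Putting d = 6.33 gives 3.165.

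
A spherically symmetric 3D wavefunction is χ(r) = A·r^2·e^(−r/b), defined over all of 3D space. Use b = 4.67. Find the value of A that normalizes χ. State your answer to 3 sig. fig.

A ≈ 0.000540

The normalization condition is ∫|χ|² 4πr² dr = 1 from 0 to ∞.
In 3D with spherical symmetry the volume element is 4πr² dr.
The integral (without the A² prefactor) comes out to 45·π·b^7/2.
With b = 4.67: A² = 2.920E-7 and A = 0.0005404.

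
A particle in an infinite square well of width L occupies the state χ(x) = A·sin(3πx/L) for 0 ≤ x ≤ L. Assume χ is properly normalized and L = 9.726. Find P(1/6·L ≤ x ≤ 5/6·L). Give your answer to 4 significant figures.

P ≈ 0.6667

P = ∫_{1/6·L}^{5/6·L} |χ(x)|² dx.
The normalization integral ∫|χ|²dx over the whole domain equals L/2·A², and A² cancels in the ratio.
Let u = x/L; then A² and the length scale cancel, so P = ∫_{1/6}^{5/6} sin(3·π·u)^2 du ÷ ∫_{0}^{1} sin(3·π·u)^2 du.
An antiderivative of sin(3·π·u)^2 is u/2 - sin(6·π·u)/(12·π); evaluating from 1/6 to 5/6 gives 1/3, while the full integral is 1/2.
The result is P = 2/3.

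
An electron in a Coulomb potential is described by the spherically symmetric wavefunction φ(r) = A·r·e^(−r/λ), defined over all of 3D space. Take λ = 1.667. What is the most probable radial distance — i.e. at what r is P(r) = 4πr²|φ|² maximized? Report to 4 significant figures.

The maximum of P(r) = 4πr²|φ|² occurs where its derivative vanishes.
Solving yields r = 2·λ.
With λ = 1.667, the most probable radial distance is 3.3340.

r ≈ 3.334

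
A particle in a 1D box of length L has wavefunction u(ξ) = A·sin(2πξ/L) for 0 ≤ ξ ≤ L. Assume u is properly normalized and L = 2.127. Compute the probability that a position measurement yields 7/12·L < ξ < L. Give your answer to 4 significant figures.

P ≈ 0.4856

|u|² is the probability density, so P = ∫_{7/12·L}^{L} |u|² dξ.
With A² fixed by ∫|u|² = 1, i.e. A² = (L/2)^(−1), substitute and integrate.
In terms of t = ξ/L (A² and the length scale cancel between numerator and denominator), P = [∫_{7/12}^{1} sin(2·π·t)^2 dt] / [∫_{0}^{1} sin(2·π·t)^2 dt].
With ∫ sin(2·π·t)^2 dt = t/2 - sin(4·π·t)/(8·π) + C, the region integral is √(3)/(16·π) + 5/24 and the full one is 1/2.
The result is P = √(3)/(8·π) + 5/12.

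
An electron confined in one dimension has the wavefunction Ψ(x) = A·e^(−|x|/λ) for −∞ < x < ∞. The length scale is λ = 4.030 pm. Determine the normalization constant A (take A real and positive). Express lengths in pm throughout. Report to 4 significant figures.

A ≈ 0.4981 pm^(-1/2)

Normalization requires ∫|Ψ|² dx = 1, integrated from −∞ to ∞.
With Ψ = A·e^(−|x|/λ), the integral evaluates to A²·[λ].
Hence A² = 1/[λ].
Substituting λ = 4.030 gives A² = 0.24814, so A = 0.49814.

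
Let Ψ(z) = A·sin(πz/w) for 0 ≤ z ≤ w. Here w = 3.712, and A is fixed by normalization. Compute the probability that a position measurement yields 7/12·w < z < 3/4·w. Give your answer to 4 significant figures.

The probability is P = ∫ |Ψ|² dz over [7/12·w, 3/4·w].
The normalization integral ∫|Ψ|²dz over the whole domain equals w/2·A², and A² cancels in the ratio.
In terms of u = z/w (A² and the length scale cancel between numerator and denominator), P = [∫_{7/12}^{3/4} sin(π·u)^2 du] / [∫_{0}^{1} sin(π·u)^2 du].
Using ∫ sin(π·u)^2 du = u/2 - sin(2·π·u)/(4·π), the numerator is 1/(8·π) + 1/12 and the denominator is 1/2.
Evaluating gives P = (3 + 2·π)/(12·π).

P ≈ 0.2462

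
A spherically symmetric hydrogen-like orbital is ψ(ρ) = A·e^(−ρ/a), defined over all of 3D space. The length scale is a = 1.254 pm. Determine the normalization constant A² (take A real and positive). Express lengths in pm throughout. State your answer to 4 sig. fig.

A^2 ≈ 0.1614 pm^(-3)

The normalization condition is ∫|ψ|² 4πρ² dρ = 1 from 0 to ∞.
Recall ∫₀^∞ ρ^m e^(−ρ/β) dρ = m!·β^(m+1), with ψ = A·e^(−ρ/a), the integral evaluates to A²·[π·a^3].
Setting this equal to 1 gives A² = 1/(π·a^3).
Plugging in a = 1.254 yields A = 0.40177.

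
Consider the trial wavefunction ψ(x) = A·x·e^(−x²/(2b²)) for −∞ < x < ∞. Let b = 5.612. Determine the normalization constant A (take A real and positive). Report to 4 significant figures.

A ≈ 0.07990

We need A² ∫|f|² dx = 1, taking the integral from −∞ to ∞.
Differentiating ∫e^(−αx²) dx = √(π/α) under α to get the higher moments, carrying out the integral gives A² · √(π)·b^3/2.
Setting this equal to 1 gives A² = 1/(√(π)·b^3/2).
Plugging in b = 5.612 yields A = 0.079901.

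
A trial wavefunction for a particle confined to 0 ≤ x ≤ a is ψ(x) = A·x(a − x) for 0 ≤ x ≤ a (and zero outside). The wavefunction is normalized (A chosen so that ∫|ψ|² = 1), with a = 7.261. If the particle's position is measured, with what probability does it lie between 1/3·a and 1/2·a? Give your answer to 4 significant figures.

|ψ|² is the probability density, so P = ∫_{1/3·a}^{1/2·a} |ψ|² dx.
The normalization integral ∫|ψ|²dx over the whole domain equals a^5/30·A², and A² cancels in the ratio.
Let u = x/a; then A² and the length scale cancel, so P = ∫_{1/3}^{1/2} u^2·(1 - u)^2 du ÷ ∫_{0}^{1} u^2·(1 - u)^2 du.
With ∫ u^2·(1 - u)^2 du = u^3·(6·u^2 - 15·u + 10)/30 + C, the region integral is 47/4860 and the full one is 1/30.
Taking the ratio, P = 47/162.

P ≈ 0.2901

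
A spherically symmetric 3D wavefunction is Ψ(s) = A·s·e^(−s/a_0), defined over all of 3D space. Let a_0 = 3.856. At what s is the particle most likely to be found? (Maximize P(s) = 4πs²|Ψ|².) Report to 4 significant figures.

s ≈ 7.712

Set d/ds [P(s) = 4πs²|Ψ|²] = 0 and solve for s > 0.
This gives s = 2·a_0.
With a_0 = 3.856, the most probable radial distance is 7.7120.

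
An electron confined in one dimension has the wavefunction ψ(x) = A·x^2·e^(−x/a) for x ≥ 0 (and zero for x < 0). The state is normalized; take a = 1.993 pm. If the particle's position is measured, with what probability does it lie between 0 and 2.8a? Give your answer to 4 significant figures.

P = ∫_{0}^{2.8a} |ψ(x)|² dx.
Since A² = 1/(3·a^5/4), this is the region integral divided by the full normalization integral.
Substituting u = x/a, A² and the length scale cancel in the ratio: P = ∫_{0}^{2.8} u^4·e^(-2·u) du / ∫_{0}^{∞} u^4·e^(-2·u) du.
With ∫ u^4·e^(-2·u) du = -(u^4/2 + u^3 + 3·u^2/2 + 3·u/2 + 3/4)·e^(-2·u) + C, the region integral is ≈ 0.493387 and the full one is 3/4.
This works out to P = 0.65785.

P ≈ 0.6578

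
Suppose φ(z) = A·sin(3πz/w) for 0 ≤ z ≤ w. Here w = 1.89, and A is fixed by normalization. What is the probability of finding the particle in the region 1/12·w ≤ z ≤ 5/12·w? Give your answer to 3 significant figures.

|φ|² is the probability density, so P = ∫_{1/12·w}^{5/12·w} |φ|² dz.
Since A² = 1/(w/2), this is the region integral divided by the full normalization integral.
Substituting u = z/w, A² and the length scale cancel in the ratio: P = ∫_{1/12}^{5/12} sin(3·π·u)^2 du / ∫_{0}^{1} sin(3·π·u)^2 du.
An antiderivative of sin(3·π·u)^2 is u/2 - sin(6·π·u)/(12·π); evaluating from 1/12 to 5/12 gives 1/6, while the full integral is 1/2.
Evaluating gives P = 1/3.

P ≈ 0.333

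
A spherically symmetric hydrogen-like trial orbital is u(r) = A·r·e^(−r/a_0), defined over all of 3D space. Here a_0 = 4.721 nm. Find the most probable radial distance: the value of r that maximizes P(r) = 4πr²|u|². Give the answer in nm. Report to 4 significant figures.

r ≈ 9.442 nm

The maximum of P(r) = 4πr²|u|² occurs where its derivative vanishes.
This gives r = 2·a_0.
With a_0 = 4.721, the most probable radial distance is 9.4420 nm.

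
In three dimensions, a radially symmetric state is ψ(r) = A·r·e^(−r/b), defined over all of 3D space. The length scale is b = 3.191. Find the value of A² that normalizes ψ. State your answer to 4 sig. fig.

A^2 ≈ 0.0003207

We need A² ∫|f|² 4πr² dr = 1, taking the integral from 0 to ∞.
In 3D with spherical symmetry the volume element is 4πr² dr.
With ∫₀^∞ r^4 e^(−αr) dr = 4!/α^5, ∫|ψ|² 4πr² dr = A²·(3·π·b^5).
Setting this equal to 1 gives A² = 1/(3·π·b^5).
Substituting b = 3.191 gives A² = 0.00032070, so A = 0.017908.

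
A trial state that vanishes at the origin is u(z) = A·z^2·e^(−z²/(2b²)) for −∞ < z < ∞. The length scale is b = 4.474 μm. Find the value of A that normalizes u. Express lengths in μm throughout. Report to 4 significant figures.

A ≈ 0.02049 μm^(-5/2)

We need A² ∫|f|² dz = 1, taking the integral from −∞ to ∞.
Differentiating ∫e^(−αz²) dz = √(π/α) under α to get the higher moments, with u = A·z^2·e^(−z²/(2b²)), the integral evaluates to A²·[3·√(π)·b^5/4].
Hence A² = 1/[3·√(π)·b^5/4].
Substituting b = 4.474 gives A² = 0.00041965, so A = 0.020485.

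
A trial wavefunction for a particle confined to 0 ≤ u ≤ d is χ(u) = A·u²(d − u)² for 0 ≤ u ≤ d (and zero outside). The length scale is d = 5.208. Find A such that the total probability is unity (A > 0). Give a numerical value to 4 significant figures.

Require ∫ |χ|² du = 1 over the whole domain.
Carrying out the integral gives A² · d^9/630.
So A² = (d^9/630)^(−1).
Plugging in d = 5.208 yields A = 0.014950.

A ≈ 0.01495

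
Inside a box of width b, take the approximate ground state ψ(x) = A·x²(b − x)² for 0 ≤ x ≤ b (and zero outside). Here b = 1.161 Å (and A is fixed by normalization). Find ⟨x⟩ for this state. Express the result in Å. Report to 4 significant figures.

⟨x⟩ = ∫ x |ψ|² dx over the full domain.
Expanding the polynomial and integrating term by term, since the A² factors cancel between numerator and denominator, ⟨x⟩ = b/2.
With b = 1.161, ⟨x⟩ = 0.58050.

⟨x⟩ ≈ 0.5805 Å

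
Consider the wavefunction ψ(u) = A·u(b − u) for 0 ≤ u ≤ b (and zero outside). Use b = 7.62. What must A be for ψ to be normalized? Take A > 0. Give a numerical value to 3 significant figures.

A ≈ 0.0342

Require ∫ |ψ|² du = 1 over the whole domain.
Expanding the polynomial and integrating term by term, with ψ = A·u(b − u), the integral evaluates to A²·[b^5/30].
Hence A² = 1/[b^5/30].
Substituting b = 7.62 gives A² = 0.001168, so A = 0.03417.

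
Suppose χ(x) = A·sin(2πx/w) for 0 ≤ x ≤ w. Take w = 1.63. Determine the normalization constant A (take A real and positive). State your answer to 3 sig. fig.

A ≈ 1.11

We need A² ∫|f|² dx = 1, taking the integral from 0 to w.
Using sin²θ = (1 − cos 2θ)/2, ∫|χ|² dx = A²·(w/2).
Substituting w = 1.63 gives A² = 1.227, so A = 1.108.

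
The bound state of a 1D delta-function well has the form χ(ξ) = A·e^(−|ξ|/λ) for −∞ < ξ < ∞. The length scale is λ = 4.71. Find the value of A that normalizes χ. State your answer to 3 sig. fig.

Require ∫ |χ|² dξ = 1 over the whole domain.
Recall ∫₀^∞ ξ^m e^(−ξ/β) dξ = m!·β^(m+1), carrying out the integral gives A² · λ.
So A² = (λ)^(−1).
Substituting λ = 4.71 gives A² = 0.2123, so A = 0.4608.

A ≈ 0.461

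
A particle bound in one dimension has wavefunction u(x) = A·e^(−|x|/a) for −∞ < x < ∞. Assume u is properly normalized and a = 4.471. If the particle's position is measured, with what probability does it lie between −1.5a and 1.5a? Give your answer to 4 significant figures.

P ≈ 0.9502

P = ∫_{−1.5a}^{1.5a} |u(x)|² dx.
The normalization integral ∫|u|²dx over the whole domain equals a·A², and A² cancels in the ratio.
By symmetry take twice the x ≥ 0 contribution in numerator and denominator; the 2's cancel. In terms of t = x/a (A² and the length scale cancel between numerator and denominator), P = [∫_{0}^{1.5} e^(-2·t) dt] / [∫_{0}^{∞} e^(-2·t) dt].
Using ∫ e^(-2·t) dt = -e^(-2·t)/2, the numerator is 1/2 - e^(-3)/2 and the denominator is 1/2.
Taking the ratio, P = 0.95021.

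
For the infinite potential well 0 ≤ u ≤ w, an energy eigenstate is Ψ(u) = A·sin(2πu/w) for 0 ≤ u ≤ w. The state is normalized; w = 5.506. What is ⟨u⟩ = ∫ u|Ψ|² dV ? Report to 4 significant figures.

⟨u⟩ ≈ 2.753

The expectation value is the |Ψ|²-weighted average of u: ∫ u|Ψ|² du.
Using sin²θ = (1 − cos 2θ)/2, the ratio of the moment integral to the normalization integral gives ⟨u⟩ = w/2.
With w = 5.506, ⟨u⟩ = 2.7530.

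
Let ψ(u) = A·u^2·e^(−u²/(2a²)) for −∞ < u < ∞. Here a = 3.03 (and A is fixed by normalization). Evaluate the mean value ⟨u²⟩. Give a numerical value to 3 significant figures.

⟨u²⟩ = ∫ u^2 |ψ|² du over the full domain.
Using the Gaussian integral ∫_{−∞}^{∞} e^(−αu²) du = √(π/α), evaluating both integrals, ⟨u²⟩ = 5·a^2/2.
Putting a = 3.03 gives 22.95.

⟨u^2⟩ ≈ 23.0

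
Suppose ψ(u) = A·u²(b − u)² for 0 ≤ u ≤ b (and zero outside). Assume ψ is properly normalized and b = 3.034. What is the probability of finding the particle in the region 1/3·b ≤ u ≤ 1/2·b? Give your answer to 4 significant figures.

P ≈ 0.3552

P = ∫_{1/3·b}^{1/2·b} |ψ(u)|² du.
The normalization integral ∫|ψ|²du over the whole domain equals b^9/630·A², and A² cancels in the ratio.
Substituting t = u/b, A² and the length scale cancel in the ratio: P = ∫_{1/3}^{1/2} t^4·(1 - t)^4 dt / ∫_{0}^{1} t^4·(1 - t)^4 dt.
Using ∫ t^4·(1 - t)^4 dt = t^5·(70·t^4 - 315·t^3 + 540·t^2 - 420·t + 126)/630, the numerator is ≈ 0.000563737 and the denominator is 1/630.
Taking the ratio, P = 0.35515.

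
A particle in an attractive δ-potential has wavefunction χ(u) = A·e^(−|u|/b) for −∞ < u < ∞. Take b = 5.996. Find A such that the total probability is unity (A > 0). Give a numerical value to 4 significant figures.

We need A² ∫|f|² du = 1, taking the integral from −∞ to ∞.
Using ∫₀^∞ uⁿ e^(−αu) du = n!/αⁿ⁺¹, ∫|χ|² du = A²·(b).
Setting this equal to 1 gives A² = 1/(b).
Plugging in b = 5.996 yields A = 0.40838.

A ≈ 0.4084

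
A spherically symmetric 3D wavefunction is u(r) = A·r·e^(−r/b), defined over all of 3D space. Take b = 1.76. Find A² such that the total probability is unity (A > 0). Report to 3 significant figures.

Require ∫ |u|² 4πr² dr = 1 over the whole domain.
The angular integral contributes 4π, leaving ∫₀^∞ r²|u|² dr.
∫|u|² 4πr² dr = A²·(3·π·b^5).
Hence A² = 1/[3·π·b^5].
With b = 1.76: A² = 0.006283 and A = 0.07927.

A^2 ≈ 0.00628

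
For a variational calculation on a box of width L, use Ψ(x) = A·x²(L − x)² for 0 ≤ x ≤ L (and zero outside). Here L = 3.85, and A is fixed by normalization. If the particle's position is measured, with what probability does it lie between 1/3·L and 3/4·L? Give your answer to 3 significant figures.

P ≈ 0.806

The probability is P = ∫ |Ψ|² dx over [1/3·L, 3/4·L].
With A² fixed by ∫|Ψ|² = 1, i.e. A² = (L^9/630)^(−1), substitute and integrate.
Substituting u = x/L, A² and the length scale cancel in the ratio: P = ∫_{1/3}^{3/4} u^4·(1 - u)^4 du / ∫_{0}^{1} u^4·(1 - u)^4 du.
Using ∫ u^4·(1 - u)^4 du = u^5·(70·u^4 - 315·u^3 + 540·u^2 - 420·u + 126)/630, the numerator is ≈ 0.0012797 and the denominator is 1/630.
Taking the ratio, P = 0.8062.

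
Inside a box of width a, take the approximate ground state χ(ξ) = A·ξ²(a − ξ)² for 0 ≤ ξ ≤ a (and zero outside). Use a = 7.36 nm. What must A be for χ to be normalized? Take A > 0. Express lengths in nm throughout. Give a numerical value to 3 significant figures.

A ≈ 0.00315 nm^(-9/2)

We need A² ∫|f|² dξ = 1, taking the integral from 0 to a.
With χ = A·ξ²(a − ξ)², the integral evaluates to A²·[a^9/630].
Substituting a = 7.36 gives A² = 0.000009941, so A = 0.003153.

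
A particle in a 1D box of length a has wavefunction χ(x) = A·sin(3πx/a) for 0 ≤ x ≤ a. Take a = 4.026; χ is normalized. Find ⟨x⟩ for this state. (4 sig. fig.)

The expectation value is the |χ|²-weighted average of x: ∫ x|χ|² dx.
Using sin²θ = (1 − cos 2θ)/2, since the A² factors cancel between numerator and denominator, ⟨x⟩ = a/2.
Putting a = 4.026 gives 2.0130.

⟨x⟩ ≈ 2.013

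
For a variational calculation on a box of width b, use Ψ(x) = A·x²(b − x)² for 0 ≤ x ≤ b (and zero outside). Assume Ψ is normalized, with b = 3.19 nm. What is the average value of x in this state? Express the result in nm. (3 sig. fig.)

⟨x⟩ = ∫ x |Ψ|² dx over the full domain.
Expanding the polynomial and integrating term by term, since the A² factors cancel between numerator and denominator, ⟨x⟩ = b/2.
Putting b = 3.19 gives 1.595.

⟨x⟩ ≈ 1.60 nm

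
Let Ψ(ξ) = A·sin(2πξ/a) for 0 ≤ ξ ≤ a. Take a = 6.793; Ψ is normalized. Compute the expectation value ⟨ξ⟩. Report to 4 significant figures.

⟨ξ⟩ ≈ 3.397

The expectation value is the |Ψ|²-weighted average of ξ: ∫ ξ|Ψ|² dξ.
Using sin²θ = (1 − cos 2θ)/2, since the A² factors cancel between numerator and denominator, ⟨ξ⟩ = a/2.
With a = 6.793, ⟨ξ⟩ = 3.3965.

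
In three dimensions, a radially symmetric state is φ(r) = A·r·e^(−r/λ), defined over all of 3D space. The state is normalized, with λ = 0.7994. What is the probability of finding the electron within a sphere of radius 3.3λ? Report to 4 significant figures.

P ≈ 0.7873

With dV = 4πr²dr, the probability is ∫|φ|² dV over r ≤ 3.3λ.
A² is fixed by ∫₀^∞ 4πr²|φ|² dr = 1, i.e. A² = (3·π·λ^5)^(−1).
Substituting u = r/λ, A², 4π and the length scale all cancel in the ratio: P = ∫_{0}^{3.3} u^4·e^(-2·u) du / ∫_{0}^{∞} u^4·e^(-2·u) du.
An antiderivative of u^4·e^(-2·u) is -(u^4/2 + u^3 + 3·u^2/2 + 3·u/2 + 3/4)·e^(-2·u); evaluating from 0 to 3.3 gives ≈ 0.590472, while the full integral is 3/4.
Taking the ratio yields P = 0.78730.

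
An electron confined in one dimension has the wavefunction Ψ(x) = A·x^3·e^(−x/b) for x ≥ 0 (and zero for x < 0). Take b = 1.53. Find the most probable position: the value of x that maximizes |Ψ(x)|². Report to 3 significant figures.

Differentiate |Ψ(x)|² with respect to x and set to zero.
This gives x = 3·b.
With b = 1.53, the most probable position is 4.590.

x ≈ 4.59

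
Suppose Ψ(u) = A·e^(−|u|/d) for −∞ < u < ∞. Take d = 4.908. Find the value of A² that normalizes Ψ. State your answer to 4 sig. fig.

Normalization requires ∫|Ψ|² du = 1, integrated from −∞ to ∞.
Carrying out the integral gives A² · d.
With d = 4.908: A² = 0.20375 and A = 0.45139.

A^2 ≈ 0.2037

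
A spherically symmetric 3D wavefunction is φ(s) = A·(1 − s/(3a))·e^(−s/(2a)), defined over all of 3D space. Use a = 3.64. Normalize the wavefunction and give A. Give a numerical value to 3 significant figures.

Normalization requires ∫|φ|² 4πs² ds = 1, integrated from 0 to ∞.
The angular integral contributes 4π, leaving ∫₀^∞ s²|φ|² ds.
∫|φ|² 4πs² ds = A²·(8·π·a^3/3).
So A² = (8·π·a^3/3)^(−1).
Plugging in a = 3.64 yields A = 0.04975.

A ≈ 0.0497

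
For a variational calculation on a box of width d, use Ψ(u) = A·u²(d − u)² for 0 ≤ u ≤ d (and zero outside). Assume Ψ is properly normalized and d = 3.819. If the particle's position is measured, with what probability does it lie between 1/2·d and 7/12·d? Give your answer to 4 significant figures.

The probability is P = ∫ |Ψ|² du over [1/2·d, 7/12·d].
With A² fixed by ∫|Ψ|² = 1, i.e. A² = (d^9/630)^(−1), substitute and integrate.
Let t = u/d; then A² and the length scale cancel, so P = ∫_{1/2}^{7/12} t^4·(1 - t)^4 dt ÷ ∫_{0}^{1} t^4·(1 - t)^4 dt.
An antiderivative of t^4·(1 - t)^4 is t^5·(70·t^4 - 315·t^3 + 540·t^2 - 420·t + 126)/630; evaluating from 1/2 to 7/12 gives ≈ 0.000313762, while the full integral is 1/630.
Evaluating gives P = 0.19767.

P ≈ 0.1977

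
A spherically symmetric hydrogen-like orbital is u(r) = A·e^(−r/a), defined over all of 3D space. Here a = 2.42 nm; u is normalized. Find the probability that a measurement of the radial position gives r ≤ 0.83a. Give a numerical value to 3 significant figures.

With dV = 4πr²dr, the probability is ∫|u|² dV over r ≤ 0.83a.
Normalization gives A² = 1/(π·a^3).
In terms of t = r/a (A², 4π and the length scale all cancel between numerator and denominator), P = [∫_{0}^{0.83} t^2·e^(-2·t) dt] / [∫_{0}^{∞} t^2·e^(-2·t) dt].
An antiderivative of t^2·e^(-2·t) is -(2·t^2 + 2·t + 1)·e^(-2·t)/4; evaluating from 0 to 0.83 gives ≈ 0.058064, while the full integral is 1/4.
The region integral divided by the full integral gives P = 0.2323.

P ≈ 0.232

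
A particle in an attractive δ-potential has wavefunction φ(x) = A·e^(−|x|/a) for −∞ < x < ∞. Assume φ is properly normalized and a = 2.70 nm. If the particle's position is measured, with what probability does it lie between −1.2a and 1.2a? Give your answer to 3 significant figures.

P ≈ 0.909

The probability is P = ∫ |φ|² dx over [−1.2a, 1.2a].
Since A² = 1/(a), this is the region integral divided by the full normalization integral.
Both integrals are even about x = 0, so only the x ≥ 0 halves are needed (the factors of 2 cancel). Substituting u = x/a, A² and the length scale cancel in the ratio: P = ∫_{0}^{1.2} e^(-2·u) du / ∫_{0}^{∞} e^(-2·u) du.
An antiderivative of e^(-2·u) is -e^(-2·u)/2; evaluating from 0 to 1.2 gives 1/2 - e^(-12/5)/2, while the full integral is 1/2.
This works out to P = 0.9093.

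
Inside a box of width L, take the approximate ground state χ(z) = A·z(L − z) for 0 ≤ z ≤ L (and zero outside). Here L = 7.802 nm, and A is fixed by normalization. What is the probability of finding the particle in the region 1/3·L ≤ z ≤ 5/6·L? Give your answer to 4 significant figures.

P = ∫_{1/3·L}^{5/6·L} |χ(z)|² dz.
Since A² = 1/(L^5/30), this is the region integral divided by the full normalization integral.
Let u = z/L; then A² and the length scale cancel, so P = ∫_{1/3}^{5/6} u^2·(1 - u)^2 du ÷ ∫_{0}^{1} u^2·(1 - u)^2 du.
An antiderivative of u^2·(1 - u)^2 is u^3·(6·u^2 - 15·u + 10)/30; evaluating from 1/3 to 5/6 gives 163/6480, while the full integral is 1/30.
Evaluating gives P = 163/216.

P ≈ 0.7546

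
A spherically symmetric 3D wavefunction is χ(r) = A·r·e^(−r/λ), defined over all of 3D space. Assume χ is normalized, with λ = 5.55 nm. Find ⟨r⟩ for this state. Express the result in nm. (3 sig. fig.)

⟨r⟩ ≈ 13.9 nm

⟨r⟩ = ∫ r |χ|² 4πr² dr over the full domain.
With ∫₀^∞ r^5 e^(−αr) dr = 5!/α^6, the ratio of the moment integral to the normalization integral gives ⟨r⟩ = 5·λ/2.
With λ = 5.55, ⟨r⟩ = 13.88.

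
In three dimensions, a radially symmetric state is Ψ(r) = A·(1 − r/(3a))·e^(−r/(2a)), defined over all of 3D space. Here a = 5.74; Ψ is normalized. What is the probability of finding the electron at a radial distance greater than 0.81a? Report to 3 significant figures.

With dV = 4πr²dr, the probability is ∫|Ψ|² dV over r > 0.81a.
A² is fixed by ∫₀^∞ 4πr²|Ψ|² dr = 1, i.e. A² = (8·π·a^3/3)^(−1).
Substituting u = r/a, A², 4π and the length scale all cancel in the ratio: P = ∫_{0.81}^{∞} u^2·(1 - u/3)^2·e^(-u) du / ∫_{0}^{∞} u^2·(1 - u/3)^2·e^(-u) du.
Using ∫ u^2·(1 - u/3)^2·e^(-u) du = (-u^4 + 2·u^3 - 3·u^2 - 6·u - 6)·e^(-u)/9, the numerator is ≈ 0.60283 and the denominator is 2/3.
The region integral divided by the full integral gives P = 0.9042.

P ≈ 0.904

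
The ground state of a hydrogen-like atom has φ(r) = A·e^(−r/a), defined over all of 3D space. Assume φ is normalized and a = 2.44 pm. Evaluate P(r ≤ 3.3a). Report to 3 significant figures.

With dV = 4πr²dr, the probability is ∫|φ|² dV over r ≤ 3.3a.
The full normalization integral is A²·[π·a^3] = 1, fixing A².
Let u = r/a; then A², 4π and the length scale all cancel, so P = ∫_{0}^{3.3} u^2·e^(-2·u) du ÷ ∫_{0}^{∞} u^2·e^(-2·u) du.
With ∫ u^2·e^(-2·u) du = -(2·u^2 + 2·u + 1)·e^(-2·u)/4 + C, the region integral is 1/4 - 1469·e^(-33/5)/200 and the full one is 1/4.
Taking the ratio yields P = 0.9600.

P ≈ 0.960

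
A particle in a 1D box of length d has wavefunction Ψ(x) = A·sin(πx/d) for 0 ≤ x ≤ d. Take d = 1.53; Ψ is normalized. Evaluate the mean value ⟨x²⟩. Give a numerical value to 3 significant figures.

The expectation value is the |Ψ|²-weighted average of x^2: ∫ x^2|Ψ|² dx.
Evaluating both integrals, ⟨x²⟩ = -d^2/(2·π^2) + d^2/3.
With d = 1.53, ⟨x^2⟩ = 0.6617.

⟨x^2⟩ ≈ 0.662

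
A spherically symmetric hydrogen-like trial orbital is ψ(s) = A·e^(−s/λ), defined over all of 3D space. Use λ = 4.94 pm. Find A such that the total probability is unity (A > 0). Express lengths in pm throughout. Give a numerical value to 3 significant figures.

A ≈ 0.0514 pm^(-3/2)

Normalization requires ∫|ψ|² 4πs² ds = 1, integrated from 0 to ∞.
Carrying out the integral gives A² · π·λ^3.
So A² = (π·λ^3)^(−1).
Substituting λ = 4.94 gives A² = 0.002640, so A = 0.05138.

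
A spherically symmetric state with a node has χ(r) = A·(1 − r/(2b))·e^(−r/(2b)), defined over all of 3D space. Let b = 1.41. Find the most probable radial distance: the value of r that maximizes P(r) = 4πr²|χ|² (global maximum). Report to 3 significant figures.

r ≈ 7.38

Set d/dr [P(r) = 4πr²|χ|²] = 0 and solve for r > 0.
This gives r = b·(√(5) + 3).
With b = 1.41, the most probable radial distance is 7.383.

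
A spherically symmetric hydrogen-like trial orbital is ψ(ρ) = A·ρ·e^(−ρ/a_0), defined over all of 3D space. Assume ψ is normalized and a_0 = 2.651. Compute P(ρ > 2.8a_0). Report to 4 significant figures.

P ≈ 0.3422

Integrate the radial probability density 4πρ²|ψ|² over ρ > 2.8a_0.
The full normalization integral is A²·[3·π·a_0^5] = 1, fixing A².
In terms of u = ρ/a_0 (A², 4π and the length scale all cancel between numerator and denominator), P = [∫_{2.8}^{∞} u^4·e^(-2·u) du] / [∫_{0}^{∞} u^4·e^(-2·u) du].
An antiderivative of u^4·e^(-2·u) is -(u^4/2 + u^3 + 3·u^2/2 + 3·u/2 + 3/4)·e^(-2·u); evaluating from 2.8 to ∞ gives ≈ 0.256613, while the full integral is 3/4.
Taking the ratio yields P = 0.34215.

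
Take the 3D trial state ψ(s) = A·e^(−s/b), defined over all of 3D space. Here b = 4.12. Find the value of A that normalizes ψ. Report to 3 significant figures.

We need A² ∫|f|² 4πs² ds = 1, taking the integral from 0 to ∞.
(Spherical symmetry: dV = 4πs² ds.)
With ψ = A·e^(−s/b), the integral evaluates to A²·[π·b^3].
With b = 4.12: A² = 0.004552 and A = 0.06747.

A ≈ 0.0675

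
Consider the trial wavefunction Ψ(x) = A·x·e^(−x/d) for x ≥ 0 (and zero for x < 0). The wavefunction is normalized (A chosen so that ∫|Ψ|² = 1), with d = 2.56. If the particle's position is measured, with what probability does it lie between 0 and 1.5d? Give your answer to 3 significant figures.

P ≈ 0.577

|Ψ|² is the probability density, so P = ∫_{0}^{1.5d} |Ψ|² dx.
With A² fixed by ∫|Ψ|² = 1, i.e. A² = (d^3/4)^(−1), substitute and integrate.
Let u = x/d; then A² and the length scale cancel, so P = ∫_{0}^{1.5} u^2·e^(-2·u) du ÷ ∫_{0}^{∞} u^2·e^(-2·u) du.
With ∫ u^2·e^(-2·u) du = -(2·u^2 + 2·u + 1)·e^(-2·u)/4 + C, the region integral is 1/4 - 17·e^(-3)/8 and the full one is 1/4.
Taking the ratio, P = 0.5768.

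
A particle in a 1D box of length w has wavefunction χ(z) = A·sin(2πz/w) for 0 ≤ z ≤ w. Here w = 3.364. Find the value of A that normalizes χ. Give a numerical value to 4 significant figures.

A ≈ 0.7711

The normalization condition is ∫|χ|² dz = 1 from 0 to w.
∫|χ|² dz = A²·(w/2).
With w = 3.364: A² = 0.59453 and A = 0.77106.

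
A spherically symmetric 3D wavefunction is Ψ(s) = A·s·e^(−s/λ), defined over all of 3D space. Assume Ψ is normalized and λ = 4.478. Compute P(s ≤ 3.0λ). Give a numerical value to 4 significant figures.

With dV = 4πs²ds, the probability is ∫|Ψ|² dV over s ≤ 3.0λ.
A² is fixed by ∫₀^∞ 4πs²|Ψ|² ds = 1, i.e. A² = (3·π·λ^5)^(−1).
Substituting u = s/λ, A², 4π and the length scale all cancel in the ratio: P = ∫_{0}^{3.0} u^4·e^(-2·u) du / ∫_{0}^{∞} u^4·e^(-2·u) du.
An antiderivative of u^4·e^(-2·u) is -(u^4/2 + u^3 + 3·u^2/2 + 3·u/2 + 3/4)·e^(-2·u); evaluating from 0 to 3.0 gives 3/4 - 345·e^(-6)/4, while the full integral is 3/4.
Taking the ratio yields P = 0.71494.

P ≈ 0.7149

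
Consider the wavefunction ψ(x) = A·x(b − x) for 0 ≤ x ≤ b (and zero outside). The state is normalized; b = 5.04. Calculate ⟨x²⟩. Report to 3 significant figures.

⟨x^2⟩ ≈ 7.26

⟨x²⟩ = ∫ x^2 |ψ|² dx over the full domain.
The ratio of the moment integral to the normalization integral gives ⟨x²⟩ = 2·b^2/7.
Putting b = 5.04 gives 7.258.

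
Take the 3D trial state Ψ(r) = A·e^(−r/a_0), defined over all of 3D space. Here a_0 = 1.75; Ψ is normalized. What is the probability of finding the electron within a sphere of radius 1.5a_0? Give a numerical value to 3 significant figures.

P ≈ 0.577

P = ∫ |Ψ|² 4πr² dr over r ≤ 1.5a_0.
The full normalization integral is A²·[π·a_0^3] = 1, fixing A².
Let u = r/a_0; then A², 4π and the length scale all cancel, so P = ∫_{0}^{1.5} u^2·e^(-2·u) du ÷ ∫_{0}^{∞} u^2·e^(-2·u) du.
With ∫ u^2·e^(-2·u) du = -(2·u^2 + 2·u + 1)·e^(-2·u)/4 + C, the region integral is 1/4 - 17·e^(-3)/8 and the full one is 1/4.
This evaluates to P = 0.5768.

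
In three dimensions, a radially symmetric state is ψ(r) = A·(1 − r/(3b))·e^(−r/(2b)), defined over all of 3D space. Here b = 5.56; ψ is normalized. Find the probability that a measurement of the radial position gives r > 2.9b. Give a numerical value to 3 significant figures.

P ≈ 0.647

Integrate the radial probability density 4πr²|ψ|² over r > 2.9b.
A² is fixed by ∫₀^∞ 4πr²|ψ|² dr = 1, i.e. A² = (8·π·b^3/3)^(−1).
Substituting u = r/b, A², 4π and the length scale all cancel in the ratio: P = ∫_{2.9}^{∞} u^2·(1 - u/3)^2·e^(-u) du / ∫_{0}^{∞} u^2·(1 - u/3)^2·e^(-u) du.
With ∫ u^2·(1 - u/3)^2·e^(-u) du = (-u^4 + 2·u^3 - 3·u^2 - 6·u - 6)·e^(-u)/9 + C, the region integral is ≈ 0.43150 and the full one is 2/3.
Taking the ratio yields P = 0.6473.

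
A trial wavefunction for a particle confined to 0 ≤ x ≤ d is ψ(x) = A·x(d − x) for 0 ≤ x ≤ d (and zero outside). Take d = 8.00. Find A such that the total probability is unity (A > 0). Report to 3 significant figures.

A ≈ 0.0303

Require ∫ |ψ|² dx = 1 over the whole domain.
Expanding the polynomial and integrating term by term, carrying out the integral gives A² · d^5/30.
So A² = (d^5/30)^(−1).
Substituting d = 8.00 gives A² = 0.0009155, so A = 0.03026.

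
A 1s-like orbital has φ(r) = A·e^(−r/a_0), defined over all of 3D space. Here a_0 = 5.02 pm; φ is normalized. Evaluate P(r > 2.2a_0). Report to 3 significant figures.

P = ∫ |φ|² 4πr² dr over r > 2.2a_0.
The full normalization integral is A²·[π·a_0^3] = 1, fixing A².
Substituting u = r/a_0, A², 4π and the length scale all cancel in the ratio: P = ∫_{2.2}^{∞} u^2·e^(-2·u) du / ∫_{0}^{∞} u^2·e^(-2·u) du.
With ∫ u^2·e^(-2·u) du = -(2·u^2 + 2·u + 1)·e^(-2·u)/4 + C, the region integral is 377·e^(-22/5)/100 and the full one is 1/4.
Taking the ratio yields P = 0.1851.

P ≈ 0.185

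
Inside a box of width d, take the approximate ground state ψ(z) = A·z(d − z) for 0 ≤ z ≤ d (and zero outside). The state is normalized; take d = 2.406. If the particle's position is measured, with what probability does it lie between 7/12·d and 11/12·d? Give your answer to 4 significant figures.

|ψ|² is the probability density, so P = ∫_{7/12·d}^{11/12·d} |ψ|² dz.
The normalization integral ∫|ψ|²dz over the whole domain equals d^5/30·A², and A² cancels in the ratio.
Let u = z/d; then A² and the length scale cancel, so P = ∫_{7/12}^{11/12} u^2·(1 - u)^2 du ÷ ∫_{0}^{1} u^2·(1 - u)^2 du.
With ∫ u^2·(1 - u)^2 du = u^3·(6·u^2 - 15·u + 10)/30 + C, the region integral is ≈ 0.0113844 and the full one is 1/30.
Evaluating gives P = 0.34153.

P ≈ 0.3415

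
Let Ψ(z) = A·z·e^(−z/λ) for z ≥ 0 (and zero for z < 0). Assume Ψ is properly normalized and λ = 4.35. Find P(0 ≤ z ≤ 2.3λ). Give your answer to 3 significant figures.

P ≈ 0.837

|Ψ|² is the probability density, so P = ∫_{0}^{2.3λ} |Ψ|² dz.
Since A² = 1/(λ^3/4), this is the region integral divided by the full normalization integral.
Substituting u = z/λ, A² and the length scale cancel in the ratio: P = ∫_{0}^{2.3} u^2·e^(-2·u) du / ∫_{0}^{∞} u^2·e^(-2·u) du.
With ∫ u^2·e^(-2·u) du = -(2·u^2 + 2·u + 1)·e^(-2·u)/4 + C, the region integral is 1/4 - 809·e^(-23/5)/200 and the full one is 1/4.
Taking the ratio, P = 0.8374.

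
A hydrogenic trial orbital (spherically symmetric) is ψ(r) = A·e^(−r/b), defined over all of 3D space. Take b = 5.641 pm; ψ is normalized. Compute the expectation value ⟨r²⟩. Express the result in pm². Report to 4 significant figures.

⟨r^2⟩ ≈ 95.46 pm^2

⟨r²⟩ = ∫ r^2 |ψ|² 4πr² dr over the full domain.
With ∫₀^∞ r^4 e^(−αr) dr = 4!/α^5, since the A² factors cancel between numerator and denominator, ⟨r²⟩ = 3·b^2.
Putting b = 5.641 gives 95.463.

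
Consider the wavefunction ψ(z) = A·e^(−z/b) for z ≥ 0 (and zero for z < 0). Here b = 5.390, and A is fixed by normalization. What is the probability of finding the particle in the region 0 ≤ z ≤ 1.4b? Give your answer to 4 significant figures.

The probability is P = ∫ |ψ|² dz over [0, 1.4b].
Since A² = 1/(b/2), this is the region integral divided by the full normalization integral.
In terms of u = z/b (A² and the length scale cancel between numerator and denominator), P = [∫_{0}^{1.4} e^(-2·u) du] / [∫_{0}^{∞} e^(-2·u) du].
An antiderivative of e^(-2·u) is -e^(-2·u)/2; evaluating from 0 to 1.4 gives 1/2 - e^(-14/5)/2, while the full integral is 1/2.
Taking the ratio, P = 0.93919.

P ≈ 0.9392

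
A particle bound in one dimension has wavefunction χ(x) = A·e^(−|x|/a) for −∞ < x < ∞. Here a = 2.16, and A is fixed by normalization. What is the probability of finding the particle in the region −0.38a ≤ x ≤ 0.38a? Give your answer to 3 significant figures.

P = ∫_{−0.38a}^{0.38a} |χ(x)|² dx.
The normalization integral ∫|χ|²dx over the whole domain equals a·A², and A² cancels in the ratio.
Both integrals are even about x = 0, so only the x ≥ 0 halves are needed (the factors of 2 cancel). In terms of u = x/a (A² and the length scale cancel between numerator and denominator), P = [∫_{0}^{0.38} e^(-2·u) du] / [∫_{0}^{∞} e^(-2·u) du].
With ∫ e^(-2·u) du = -e^(-2·u)/2 + C, the region integral is 1/2 - e^(-19/25)/2 and the full one is 1/2.
This works out to P = 0.5323.

P ≈ 0.532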